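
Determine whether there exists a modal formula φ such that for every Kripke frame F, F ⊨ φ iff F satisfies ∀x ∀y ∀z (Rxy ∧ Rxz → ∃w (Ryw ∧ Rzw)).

This is a Sahlqvist condition; the .2 axiom ◇□p → □◇p defines it.
Suppose ◇□p→□◇p is valid. Take Rxy, Rxz and set V(p)={w : Ryw}. Then □p at y so ◇□p at x, so □◇p at x, so ◇p at z, giving w with Rzw and Ryw.

Yes — defined by ◇□p → □◇p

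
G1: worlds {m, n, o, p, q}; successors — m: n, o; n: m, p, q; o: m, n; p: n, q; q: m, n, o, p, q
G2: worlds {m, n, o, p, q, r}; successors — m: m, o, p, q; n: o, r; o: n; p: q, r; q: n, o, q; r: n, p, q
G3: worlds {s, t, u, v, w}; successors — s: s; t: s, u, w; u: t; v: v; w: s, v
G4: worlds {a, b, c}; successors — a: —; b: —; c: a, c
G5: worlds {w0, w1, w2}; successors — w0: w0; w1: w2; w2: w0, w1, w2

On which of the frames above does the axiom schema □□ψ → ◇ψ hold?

G1, G5

This is the axiom for a generalized confluence (Geach) condition; its first-order frame correspondent is ∀x ∃w (xR²w ∧ xRw).
G1: ✓.
G2: fails — at n but no w with nR²w and nRw.
G3: fails — at u but no w* with uR²w* and uRw*.
G4: fails — at a but no w with aR²w and aRw.
G5: ✓.
Valid on: G1, G5.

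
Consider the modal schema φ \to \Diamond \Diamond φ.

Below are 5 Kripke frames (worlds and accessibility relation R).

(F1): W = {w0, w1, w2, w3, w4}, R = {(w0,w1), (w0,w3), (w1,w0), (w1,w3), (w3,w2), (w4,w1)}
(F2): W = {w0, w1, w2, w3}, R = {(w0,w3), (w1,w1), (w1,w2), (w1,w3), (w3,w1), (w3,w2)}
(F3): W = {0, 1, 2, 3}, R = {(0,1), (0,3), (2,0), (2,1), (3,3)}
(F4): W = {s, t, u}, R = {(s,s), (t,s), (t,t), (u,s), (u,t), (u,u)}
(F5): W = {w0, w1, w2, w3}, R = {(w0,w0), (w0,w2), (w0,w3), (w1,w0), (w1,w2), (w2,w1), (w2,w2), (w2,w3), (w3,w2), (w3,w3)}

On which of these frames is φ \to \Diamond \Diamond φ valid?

This is the axiom for a generalized confluence (Geach) condition; its first-order frame correspondent is \forall x \exists w (x = w \wedge x R^2 w).
(F1): fails — at w2 but no w with w2=w and w2R²w.
(F2): fails — at w0 but no w with w0=w and w0R²w.
(F3): fails — at 0 but no w with 0=w and 0R²w.
(F4): satisfies the condition.
(F5): satisfies the condition.
Valid on: (F4), (F5).

(F4), (F5)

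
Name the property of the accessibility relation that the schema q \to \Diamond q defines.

Reflexivity

Equivalently (dual form): □q → q.
Suppose □q→q is valid. At any x set V(q)={w : Rxw}. Then □q holds at x, so q holds at x, i.e. Rxx.
Conversely, any frame satisfying \forall x Rxx validates the schema.
So the correspondent is reflexivity.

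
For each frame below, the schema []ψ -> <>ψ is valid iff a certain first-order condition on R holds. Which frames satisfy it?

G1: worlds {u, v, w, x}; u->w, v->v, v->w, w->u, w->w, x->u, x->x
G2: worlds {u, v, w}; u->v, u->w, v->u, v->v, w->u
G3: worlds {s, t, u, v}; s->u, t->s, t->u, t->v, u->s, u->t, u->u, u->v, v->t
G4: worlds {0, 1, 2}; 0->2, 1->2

The schema corresponds to seriality: forall x exists y Rxy.
G1: condition met.
G2: condition met.
G3: condition met.
G4: fails — world 2 has no successor.

G1, G2, G3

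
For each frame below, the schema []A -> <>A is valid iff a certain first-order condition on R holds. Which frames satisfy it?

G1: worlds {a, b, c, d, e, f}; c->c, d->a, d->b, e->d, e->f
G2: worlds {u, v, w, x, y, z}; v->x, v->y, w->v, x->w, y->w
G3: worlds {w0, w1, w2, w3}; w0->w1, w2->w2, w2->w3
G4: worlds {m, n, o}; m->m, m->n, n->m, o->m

This is the axiom for seriality; its first-order frame correspondent is forall x exists y Rxy.
G1: fails — world a has no successor.
G2: fails — world u has no successor.
G3: fails — world w1 has no successor.
G4: holds.

G4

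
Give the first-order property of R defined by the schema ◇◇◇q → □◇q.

This is a Sahlqvist (Geach-type) schema ◇^3□^0q → □^1◇^1q.
First-order correspondent: ∀x ∀y ∀z ((xR³y ∧ xRz) → ∃w (y = w ∧ zRw)).

∀x ∀y ∀z ((xR³y ∧ xRz) → ∃w (y = w ∧ zRw))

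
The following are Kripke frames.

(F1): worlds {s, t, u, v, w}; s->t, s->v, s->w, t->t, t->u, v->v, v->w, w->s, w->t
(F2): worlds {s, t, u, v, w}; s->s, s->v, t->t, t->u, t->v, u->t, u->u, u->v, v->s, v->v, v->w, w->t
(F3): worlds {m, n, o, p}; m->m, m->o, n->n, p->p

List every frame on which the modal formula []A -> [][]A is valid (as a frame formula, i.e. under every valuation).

The schema corresponds to transitivity: forall x forall y forall z (Rxy & Ryz -> Rxz).
(F1): fails — Rwt and Rtu but not Rwu.
(F2): fails — Ruv and Rvw but not Ruw.
(F3): ✓.

(F3)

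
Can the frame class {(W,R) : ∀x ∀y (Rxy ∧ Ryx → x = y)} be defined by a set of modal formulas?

Any modally definable frame class is closed under surjective bounded morphisms.
The 4-cycle (worlds a,b,c,d with a→b→c→d→a) is antisymmetric. Sending even-indexed worlds to a and odd-indexed worlds to b is a surjective bounded morphism onto the two-world frame with a↔b, which is not antisymmetric.
Hence antisymmetry is not modally definable.

No — not modally definable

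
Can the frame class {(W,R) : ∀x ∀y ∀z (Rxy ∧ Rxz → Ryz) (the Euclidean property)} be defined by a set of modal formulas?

This is a Sahlqvist condition; the 5 axiom ◇r → □◇r defines it.
Suppose ◇r→□◇r is valid. Take Rxy, Rxz and set V(r)={y}. Then ◇r at x, so □◇r at x, so ◇r at z, so some w with Rzw has r; w=y, i.e. Rzy. By symmetry of the argument, Ryz.

Definable; ◇r → □◇r defines it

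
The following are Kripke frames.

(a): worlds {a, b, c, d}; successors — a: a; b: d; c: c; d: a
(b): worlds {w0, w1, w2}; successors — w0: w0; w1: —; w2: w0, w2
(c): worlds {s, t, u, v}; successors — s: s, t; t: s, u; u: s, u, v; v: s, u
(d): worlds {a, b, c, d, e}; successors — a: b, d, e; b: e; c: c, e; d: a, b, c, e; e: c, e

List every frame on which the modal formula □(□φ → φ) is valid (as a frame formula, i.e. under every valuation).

(b)

The schema corresponds to shift-reflexivity: ∀x ∀y (Rxy → Ryy).
(a): fails — Rbd but not Rdd.
(b): condition met.
(c): fails — Ruv but not Rvv.
(d): fails — Rab but not Rbb.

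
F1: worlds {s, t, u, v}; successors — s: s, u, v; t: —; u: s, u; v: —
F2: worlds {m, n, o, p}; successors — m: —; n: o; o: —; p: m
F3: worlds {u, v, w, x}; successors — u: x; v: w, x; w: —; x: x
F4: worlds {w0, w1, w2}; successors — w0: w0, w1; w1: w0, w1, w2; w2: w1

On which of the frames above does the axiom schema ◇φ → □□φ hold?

F2

The schema corresponds to a generalized confluence (Geach) condition: ∀x ∀y ∀z ((xRy ∧ xR²z) → ∃w (y = w ∧ z = w)).
F1: fails — sRs, sR²u but s ≠ u.
F2: condition met.
F3: fails — vRw, vR²x but w ≠ x.
F4: fails — w0Rw0, w0R²w1 but w0 ≠ w1.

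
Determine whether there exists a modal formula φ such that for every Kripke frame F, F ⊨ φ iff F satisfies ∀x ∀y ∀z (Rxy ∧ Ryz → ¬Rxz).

If a class were modally definable it would be closed under surjective bounded morphisms (Goldblatt–Thomason).
The 5-cycle (worlds a,b,c,d,e with a→b→c→d→e→a) is intransitive. Mapping every world to a single reflexive point • is a surjective bounded morphism; the reflexive point is not intransitive (R••∧R•• but R••).
So no modal formula (or set of formulas) defines exactly the intransitive frames.

Not definable by any modal formula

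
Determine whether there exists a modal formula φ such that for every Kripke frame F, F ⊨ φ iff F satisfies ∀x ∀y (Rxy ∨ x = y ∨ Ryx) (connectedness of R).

No — not modally definable

Modal frame validity is preserved under disjoint unions.
Take 2 disjoint single-world reflexive frames: each is trivially connected, but their disjoint union has 2 worlds with no edge between distinct components, so it is not connected.
Hence connectedness of R is not modally definable.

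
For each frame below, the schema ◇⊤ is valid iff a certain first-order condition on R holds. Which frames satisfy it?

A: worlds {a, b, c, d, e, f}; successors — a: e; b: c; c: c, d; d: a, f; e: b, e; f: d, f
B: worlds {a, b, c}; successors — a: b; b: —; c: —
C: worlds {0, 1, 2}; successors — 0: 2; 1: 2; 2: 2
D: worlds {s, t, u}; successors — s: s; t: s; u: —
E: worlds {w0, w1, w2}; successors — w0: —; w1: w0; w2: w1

A, C

This is the axiom for seriality; its first-order frame correspondent is ∀x ∃y Rxy.
A: holds.
B: fails — world b has no successor.
C: holds.
D: fails — world u has no successor.
E: fails — world w0 has no successor.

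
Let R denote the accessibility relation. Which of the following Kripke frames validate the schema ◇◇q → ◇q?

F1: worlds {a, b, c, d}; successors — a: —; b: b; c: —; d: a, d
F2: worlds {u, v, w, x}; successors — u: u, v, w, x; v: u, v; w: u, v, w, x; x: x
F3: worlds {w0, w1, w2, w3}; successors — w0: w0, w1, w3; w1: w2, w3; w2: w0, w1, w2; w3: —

Frame correspondent (Sahlqvist): ∀x ∀y (xR²y → ∃w (y = w ∧ xRw)) — i.e. a generalized confluence (Geach) condition.
F1: holds.
F2: fails — vR²w but no t with w=t and vRt.
F3: fails — w0R²w2 but no w with w2=w and w0Rw.

F1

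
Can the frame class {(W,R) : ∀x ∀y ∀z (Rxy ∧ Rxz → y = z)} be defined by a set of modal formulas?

Definable; ◇r → □r defines it

The condition is partial functionality. A defining modal formula is ◇r → □r.
Suppose ◇r→□r is valid. Take Rxy, Rxz and set V(r)={y}. Then ◇r at x, so □r at x, so r at z, i.e. z=y.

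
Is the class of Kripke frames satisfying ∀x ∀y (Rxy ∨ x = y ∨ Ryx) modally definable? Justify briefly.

No — not modally definable

Any modally definable frame class is closed under disjoint unions.
Take 4 disjoint single-world reflexive frames: each is trivially connected, but their disjoint union has 4 worlds with no edge between distinct components, so it is not connected.
So the class is not modally definable.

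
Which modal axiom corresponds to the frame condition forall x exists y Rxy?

□r → ◇r

The condition is seriality. The D schema □r → ◇r defines it.
Suppose □r→◇r is valid. At any x set V(r)=W. Then □r at x, so ◇r at x, so x has a successor.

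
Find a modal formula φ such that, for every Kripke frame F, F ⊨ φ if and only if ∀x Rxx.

□p → p

The condition is reflexivity. The T schema □p → p defines it.
Suppose □p→p is valid. At any x set V(p)={w : Rxw}. Then □p holds at x, so p holds at x, i.e. Rxx.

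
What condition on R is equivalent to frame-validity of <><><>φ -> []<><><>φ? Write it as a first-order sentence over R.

This is a Sahlqvist (Geach-type) schema ◇^3□^0φ → □^1◇^3φ.
Minimal-valuation argument: fix x; take any y with xR^3y and any z with xR^1z. Set V(φ) to the set of worlds R-reachable from y in exactly 0 steps. Then □^0φ holds at y, so the antecedent holds at x; validity forces ◇^3φ at z, giving a w with zR^3w and yR^0w.
First-order correspondent: forall x forall y forall z ((x R^3 y & xRz) -> exists w (y = w & z R^3 w)).

forall x forall y forall z ((x R^3 y & xRz) -> exists w (y = w & z R^3 w))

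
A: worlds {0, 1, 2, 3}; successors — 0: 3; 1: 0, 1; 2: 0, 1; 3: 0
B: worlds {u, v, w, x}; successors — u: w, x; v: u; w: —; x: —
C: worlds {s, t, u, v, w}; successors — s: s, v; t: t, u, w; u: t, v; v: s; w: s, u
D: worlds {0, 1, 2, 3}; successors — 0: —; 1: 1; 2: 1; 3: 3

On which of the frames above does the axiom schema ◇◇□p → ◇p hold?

The schema corresponds to a generalized confluence (Geach) condition: ∀x ∀y (xR²y → ∃w (yRw ∧ xRw)).
A: fails — 1R²0 but no w with 0Rw and 1Rw.
B: fails — vR²w but no t with wRt and vRt.
C: fails — tR²s but no w* with sRw* and tRw*.
D: ✓.

D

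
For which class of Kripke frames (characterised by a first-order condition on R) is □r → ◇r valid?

This is the D axiom.
Its frame correspondent is seriality — ∀x ∃y Rxy.

seriality: ∀x ∃y Rxy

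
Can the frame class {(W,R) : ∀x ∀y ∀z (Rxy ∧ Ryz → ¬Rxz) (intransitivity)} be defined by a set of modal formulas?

Modal frame validity is preserved under surjective bounded morphisms.
The 7-cycle (worlds 0,1,2,3,4,5,6 with 0→1→2→3→4→5→6→0) is intransitive. Mapping every world to a single reflexive point • is a surjective bounded morphism; the reflexive point is not intransitive (R••∧R•• but R••).
Hence intransitivity is not modally definable.

No — not modally definable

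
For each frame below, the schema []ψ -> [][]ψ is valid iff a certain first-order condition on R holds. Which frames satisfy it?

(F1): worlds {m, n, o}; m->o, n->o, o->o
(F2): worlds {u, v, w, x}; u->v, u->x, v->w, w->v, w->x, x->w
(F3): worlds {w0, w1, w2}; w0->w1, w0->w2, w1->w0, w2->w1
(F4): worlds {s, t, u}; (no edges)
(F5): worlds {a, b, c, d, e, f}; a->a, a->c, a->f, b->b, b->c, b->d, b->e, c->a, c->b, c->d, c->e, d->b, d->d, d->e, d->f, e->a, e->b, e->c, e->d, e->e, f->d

(F1), (F4)

This is the axiom for transitivity; its first-order frame correspondent is forall x forall y forall z (Rxy & Ryz -> Rxz).
(F1): ✓.
(F2): fails — Ruv and Rvw but not Ruw.
(F3): fails — Rw0w1 and Rw1w0 but not Rw0w0.
(F4): ✓.
(F5): fails — Rcd and Rdf but not Rcf.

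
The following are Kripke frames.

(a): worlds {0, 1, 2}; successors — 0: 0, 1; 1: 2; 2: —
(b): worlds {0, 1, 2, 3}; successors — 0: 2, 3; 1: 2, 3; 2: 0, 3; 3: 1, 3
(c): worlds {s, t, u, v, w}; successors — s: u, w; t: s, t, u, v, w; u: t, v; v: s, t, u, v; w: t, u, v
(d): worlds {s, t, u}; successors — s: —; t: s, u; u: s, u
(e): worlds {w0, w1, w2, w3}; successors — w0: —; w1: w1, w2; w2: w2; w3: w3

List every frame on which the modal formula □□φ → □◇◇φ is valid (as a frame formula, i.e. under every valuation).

(b), (c), (e)

Frame correspondent (Sahlqvist): ∀x ∀z (xRz → ∃w (xR²w ∧ zR²w)) — i.e. a generalized confluence (Geach) condition.
(a): fails — 0R1 but no w with 0R²w and 1R²w.
(b): ✓.
(c): ✓.
(d): fails — tRs but no w with tR²w and sR²w.
(e): ✓.
Valid on: (b), (c), (e).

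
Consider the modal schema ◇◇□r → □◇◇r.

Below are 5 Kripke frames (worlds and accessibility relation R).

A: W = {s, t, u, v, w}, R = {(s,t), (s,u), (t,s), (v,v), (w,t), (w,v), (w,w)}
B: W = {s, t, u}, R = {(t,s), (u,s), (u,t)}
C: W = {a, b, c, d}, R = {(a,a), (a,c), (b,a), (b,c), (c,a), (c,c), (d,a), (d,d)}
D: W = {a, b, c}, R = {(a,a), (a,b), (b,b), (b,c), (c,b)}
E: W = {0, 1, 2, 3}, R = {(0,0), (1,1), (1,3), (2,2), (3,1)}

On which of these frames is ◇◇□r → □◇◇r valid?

The schema corresponds to a generalized confluence (Geach) condition: ∀x ∀y ∀z ((xR²y ∧ xRz) → ∃w (yRw ∧ zR²w)).
A: fails — sR²s, sRu but no w* with sRw* and uR²w*.
B: fails — uR²s, uRs but no w with sRw and sR²w.
C: condition met.
D: condition met.
E: condition met.

C, D, E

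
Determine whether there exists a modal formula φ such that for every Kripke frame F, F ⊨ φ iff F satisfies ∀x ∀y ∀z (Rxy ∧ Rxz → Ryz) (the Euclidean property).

Definable; ◇p → □◇p defines it

Yes: it is the Euclidean property, defined by the 5 schema ◇p → □◇p.
Suppose ◇p→□◇p is valid. Take Rxy, Rxz and set V(p)={y}. Then ◇p at x, so □◇p at x, so ◇p at z, so some w with Rzw has p; w=y, i.e. Rzy. By symmetry of the argument, Ryz.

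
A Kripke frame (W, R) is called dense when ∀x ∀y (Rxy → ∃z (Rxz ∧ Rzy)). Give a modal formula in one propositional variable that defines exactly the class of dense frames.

□□s → □s

The condition is density. The C4 schema □□s → □s defines it.
Suppose □□s→□s is valid. Take Rxy and set V(s)={w : xR²w}. Then □□s at x, so □s at x, so s at y, i.e. ∃z(Rxz∧Rzy).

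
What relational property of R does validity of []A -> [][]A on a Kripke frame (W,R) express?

transitivity

Suppose □A→□□A is valid. Take Rxy, Ryz and set V(A)={w : Rxw}. Then □A at x, so □□A at x, so □A at y, so A at z, i.e. Rxz.
Conversely, on a frame with transitivity the schema holds at every world under every valuation.
Frame condition: forall x forall y forall z (Rxy & Ryz -> Rxz).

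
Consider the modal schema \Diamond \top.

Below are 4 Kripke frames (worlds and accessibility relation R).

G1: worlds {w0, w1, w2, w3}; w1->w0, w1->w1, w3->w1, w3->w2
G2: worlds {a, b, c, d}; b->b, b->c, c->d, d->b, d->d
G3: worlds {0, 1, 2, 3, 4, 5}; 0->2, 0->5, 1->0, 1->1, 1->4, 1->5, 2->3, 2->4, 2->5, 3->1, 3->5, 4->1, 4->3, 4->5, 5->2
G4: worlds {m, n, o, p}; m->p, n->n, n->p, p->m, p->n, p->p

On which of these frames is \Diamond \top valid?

The schema corresponds to seriality: \forall x \exists y Rxy.
G1: fails — world w0 has no successor.
G2: fails — world a has no successor.
G3: condition met.
G4: fails — world o has no successor.

G3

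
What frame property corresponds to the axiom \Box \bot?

emptiness of R

□⊥ is valid iff no world has any successor (otherwise □⊥ fails at any world with one).
Conversely, on a frame with emptiness of R the schema holds at every world under every valuation.
Frame condition: \forall x \forall y \neg Rxy.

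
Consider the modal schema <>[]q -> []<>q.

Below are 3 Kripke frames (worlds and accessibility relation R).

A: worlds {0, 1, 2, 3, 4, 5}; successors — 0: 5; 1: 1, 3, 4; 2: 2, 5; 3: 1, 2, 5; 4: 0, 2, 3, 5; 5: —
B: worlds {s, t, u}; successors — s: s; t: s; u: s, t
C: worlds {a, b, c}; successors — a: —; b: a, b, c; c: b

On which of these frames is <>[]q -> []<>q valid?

This is the axiom for convergence; its first-order frame correspondent is forall x forall y forall z (Rxy & Rxz -> exists w (Ryw & Rzw)).
A: fails — R05 and R05 but 5 and 5 have no common successor.
B: satisfies the condition.
C: fails — Rba and Rba but a and a have no common successor.

B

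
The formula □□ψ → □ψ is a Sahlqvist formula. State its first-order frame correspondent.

Suppose □□ψ→□ψ is valid. Take Rxy and set V(ψ)={w : xR²w}. Then □□ψ at x, so □ψ at x, so ψ at y, i.e. ∃z(Rxz∧Rzy).
The converse is a direct semantic check.
Frame condition: ∀x ∀y (Rxy → ∃z (Rxz ∧ Rzy)).

density: ∀x ∀y (Rxy → ∃z (Rxz ∧ Rzy))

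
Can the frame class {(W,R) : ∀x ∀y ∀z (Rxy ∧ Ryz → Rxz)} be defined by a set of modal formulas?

The condition is transitivity. A defining modal formula is □r → □□r.
Suppose □r→□□r is valid. Take Rxy, Ryz and set V(r)={w : Rxw}. Then □r at x, so □□r at x, so □r at y, so r at z, i.e. Rxz.

Yes — defined by □r → □□r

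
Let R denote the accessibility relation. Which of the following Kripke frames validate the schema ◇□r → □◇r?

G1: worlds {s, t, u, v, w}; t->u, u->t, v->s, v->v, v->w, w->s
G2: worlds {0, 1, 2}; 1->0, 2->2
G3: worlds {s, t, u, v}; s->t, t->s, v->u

The schema corresponds to convergence: ∀x ∀y ∀z (Rxy ∧ Rxz → ∃w (Ryw ∧ Rzw)).
G1: fails — Rvv and Rvs but v and s have no common successor.
G2: fails — R10 and R10 but 0 and 0 have no common successor.
G3: fails — Rvu and Rvu but u and u have no common successor.
Valid on no frame.

none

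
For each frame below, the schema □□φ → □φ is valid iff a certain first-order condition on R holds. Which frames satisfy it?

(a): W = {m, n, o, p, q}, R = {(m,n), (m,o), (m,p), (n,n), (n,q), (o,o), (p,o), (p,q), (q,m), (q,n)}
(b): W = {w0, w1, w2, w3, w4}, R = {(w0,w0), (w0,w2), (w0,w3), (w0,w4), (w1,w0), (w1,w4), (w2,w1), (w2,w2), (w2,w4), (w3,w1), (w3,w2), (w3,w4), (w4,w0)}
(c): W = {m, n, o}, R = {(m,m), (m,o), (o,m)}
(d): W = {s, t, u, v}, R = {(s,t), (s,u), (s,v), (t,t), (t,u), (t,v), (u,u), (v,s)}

(b), (c)

This is the axiom for density; its first-order frame correspondent is ∀x ∀y (Rxy → ∃z (Rxz ∧ Rzy)).
(a): fails — Rqm but no z with Rqz and Rzm.
(b): holds.
(c): holds.
(d): fails — Rvs but no z with Rvz and Rzs.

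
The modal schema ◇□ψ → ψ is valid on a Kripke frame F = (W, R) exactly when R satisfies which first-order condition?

symmetry: ∀x ∀y (Rxy → Ryx)

Replacing ψ by ¬ψ and contraposing gives the equivalent schema ψ → □◇ψ.
Suppose ψ→□◇ψ is valid. Take Rxy and set V(ψ)={x}. Then ψ at x, so □◇ψ at x, so ◇ψ at y, so some z with Ryz has ψ; z=x, i.e. Ryx.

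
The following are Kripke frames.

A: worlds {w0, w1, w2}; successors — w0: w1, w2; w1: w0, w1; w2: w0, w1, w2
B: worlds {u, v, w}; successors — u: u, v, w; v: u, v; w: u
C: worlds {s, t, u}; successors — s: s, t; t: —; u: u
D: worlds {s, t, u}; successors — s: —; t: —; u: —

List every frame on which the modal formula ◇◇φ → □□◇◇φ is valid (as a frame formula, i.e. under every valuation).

A, B, D

Frame correspondent (Sahlqvist): ∀x ∀y ∀z ((xR²y ∧ xR²z) → ∃w (y = w ∧ zR²w)) — i.e. a generalized confluence (Geach) condition.
A: condition met.
B: condition met.
C: fails — sR²s, sR²t but no w with s=w and tR²w.
D: condition met.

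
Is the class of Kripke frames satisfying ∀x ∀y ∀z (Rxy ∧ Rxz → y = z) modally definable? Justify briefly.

The condition is partial functionality. A defining modal formula is ◇r → □r.
Suppose ◇r→□r is valid. Take Rxy, Rxz and set V(r)={y}. Then ◇r at x, so □r at x, so r at z, i.e. z=y.

Yes — defined by ◇r → □r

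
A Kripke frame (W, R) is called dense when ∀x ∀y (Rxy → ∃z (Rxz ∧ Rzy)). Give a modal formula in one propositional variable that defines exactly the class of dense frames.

□□ψ → □ψ

A defining formula is □□ψ → □ψ (the C4 axiom).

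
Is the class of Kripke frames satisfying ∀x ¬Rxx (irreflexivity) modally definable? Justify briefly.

No — not modally definable

If a class were modally definable it would be closed under surjective bounded morphisms (Goldblatt–Thomason).
The 4-cycle (worlds 0,1,2,3 with 0→1→2→3→0) is irreflexive, and the map sending every world to a single reflexive point • is a surjective bounded morphism (forth: every edge maps to (•,•); back: every world has a successor). So any modal formula valid on the 4-cycle is also valid on the reflexive point, which is not irreflexive.
Hence irreflexivity is not modally definable.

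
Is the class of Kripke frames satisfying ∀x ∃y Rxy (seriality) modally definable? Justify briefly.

Definable; □q → ◇q defines it

The condition is seriality. A defining modal formula is □q → ◇q.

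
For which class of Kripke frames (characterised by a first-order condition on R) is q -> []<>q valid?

symmetry: forall x forall y (Rxy -> Ryx)

Suppose q→□◇q is valid. Take Rxy and set V(q)={x}. Then q at x, so □◇q at x, so ◇q at y, so some z with Ryz has q; z=x, i.e. Ryx.
Conversely, any frame satisfying forall x forall y (Rxy -> Ryx) validates the schema.
Frame condition: forall x forall y (Rxy -> Ryx).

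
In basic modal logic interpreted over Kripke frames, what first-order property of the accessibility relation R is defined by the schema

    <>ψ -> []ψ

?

Partial functionality

This schema is the CD axiom.
It corresponds to partial functionality: forall x forall y forall z (Rxy & Rxz -> y = z).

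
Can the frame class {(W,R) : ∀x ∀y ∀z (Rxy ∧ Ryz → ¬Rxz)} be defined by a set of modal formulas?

No — not modally definable

Modal frame validity is preserved under surjective bounded morphisms.
The 5-cycle (worlds s,t,u,v,w with s→t→u→v→w→s) is intransitive. Mapping every world to a single reflexive point • is a surjective bounded morphism; the reflexive point is not intransitive (R••∧R•• but R••).
So no modal formula (or set of formulas) defines exactly the intransitive frames.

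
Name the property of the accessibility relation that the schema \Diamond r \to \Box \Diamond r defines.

the Euclidean property

Suppose ◇r→□◇r is valid. Take Rxy, Rxz and set V(r)={y}. Then ◇r at x, so □◇r at x, so ◇r at z, so some w with Rzw has r; w=y, i.e. Rzy. By symmetry of the argument, Ryz.
Conversely, on a frame with the Euclidean property the schema holds at every world under every valuation.
So the correspondent is the Euclidean property.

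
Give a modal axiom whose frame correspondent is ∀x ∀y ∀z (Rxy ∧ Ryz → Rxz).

□p → □□p

The condition is transitivity. The 4 schema □p → □□p defines it.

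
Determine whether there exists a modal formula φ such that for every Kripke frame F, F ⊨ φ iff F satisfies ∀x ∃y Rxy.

Yes, by □r → ◇r

This is a Sahlqvist condition; the D axiom □r → ◇r defines it.
Suppose □r→◇r is valid. At any x set V(r)=W. Then □r at x, so ◇r at x, so x has a successor.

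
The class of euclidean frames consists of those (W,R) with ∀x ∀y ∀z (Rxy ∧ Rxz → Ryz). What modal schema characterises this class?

This is the Euclidean property; the standard corresponding axiom is 5: ◇s → □◇s.
Suppose ◇s→□◇s is valid. Take Rxy, Rxz and set V(s)={y}. Then ◇s at x, so □◇s at x, so ◇s at z, so some w with Rzw has s; w=y, i.e. Rzy. By symmetry of the argument, Ryz.

◇s → □◇s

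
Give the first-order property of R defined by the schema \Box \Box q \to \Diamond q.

\forall x \exists w (x R^2 w \wedge xRw)

This is a Sahlqvist (Geach-type) schema ◇^0□^2q → □^0◇^1q.
Minimal-valuation argument: fix x; take any y with xR^0y and any z with xR^0z. Set V(q) to the set of worlds R-reachable from y in exactly 2 steps. Then □^2q holds at y, so the antecedent holds at x; validity forces ◇^1q at z, giving a w with zR^1w and yR^2w.
First-order correspondent: \forall x \exists w (x R^2 w \wedge xRw).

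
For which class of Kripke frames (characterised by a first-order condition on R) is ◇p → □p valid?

Partial functionality

Suppose ◇p→□p is valid. Take Rxy, Rxz and set V(p)={y}. Then ◇p at x, so □p at x, so p at z, i.e. z=y.
Conversely, any frame satisfying ∀x ∀y ∀z (Rxy ∧ Rxz → y = z) validates the schema.
Frame condition: ∀x ∀y ∀z (Rxy ∧ Rxz → y = z).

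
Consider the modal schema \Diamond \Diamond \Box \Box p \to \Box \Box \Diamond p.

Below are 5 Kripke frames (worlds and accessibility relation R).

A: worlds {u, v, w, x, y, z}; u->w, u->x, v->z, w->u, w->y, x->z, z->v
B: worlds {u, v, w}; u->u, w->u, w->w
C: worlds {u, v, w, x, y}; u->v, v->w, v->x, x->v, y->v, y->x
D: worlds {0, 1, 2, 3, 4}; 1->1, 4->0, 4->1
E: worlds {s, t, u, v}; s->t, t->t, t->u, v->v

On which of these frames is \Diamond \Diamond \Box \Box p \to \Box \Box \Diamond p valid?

B, D

This is the axiom for a generalized confluence (Geach) condition; its first-order frame correspondent is \forall x \forall y \forall z ((x R^2 y \wedge x R^2 z) \to \exists w (y R^2 w \wedge zRw)).
A: fails — uR²u, uR²u but no t with uR²t and uRt.
B: ✓.
C: fails — uR²w, uR²w but no t with wR²t and wRt.
D: ✓.
E: fails — sR²t, sR²u but no w with tR²w and uRw.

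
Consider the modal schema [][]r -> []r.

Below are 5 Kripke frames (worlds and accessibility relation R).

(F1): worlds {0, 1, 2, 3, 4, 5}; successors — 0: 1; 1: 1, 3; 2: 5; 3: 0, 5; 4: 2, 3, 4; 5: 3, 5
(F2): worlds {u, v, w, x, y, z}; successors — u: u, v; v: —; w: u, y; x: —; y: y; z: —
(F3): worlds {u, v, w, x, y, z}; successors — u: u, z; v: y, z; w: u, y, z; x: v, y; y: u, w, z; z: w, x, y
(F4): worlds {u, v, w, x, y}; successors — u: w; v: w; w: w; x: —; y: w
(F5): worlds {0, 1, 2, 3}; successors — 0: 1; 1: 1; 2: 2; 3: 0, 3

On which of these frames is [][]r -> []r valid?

(F2), (F4), (F5)

This is the axiom for density; its first-order frame correspondent is forall x forall y (Rxy -> exists z (Rxz & Rzy)).
(F1): fails — R30 but no z with R3z and Rz0.
(F2): holds.
(F3): fails — Rzx but no t with Rzt and Rtx.
(F4): holds.
(F5): holds.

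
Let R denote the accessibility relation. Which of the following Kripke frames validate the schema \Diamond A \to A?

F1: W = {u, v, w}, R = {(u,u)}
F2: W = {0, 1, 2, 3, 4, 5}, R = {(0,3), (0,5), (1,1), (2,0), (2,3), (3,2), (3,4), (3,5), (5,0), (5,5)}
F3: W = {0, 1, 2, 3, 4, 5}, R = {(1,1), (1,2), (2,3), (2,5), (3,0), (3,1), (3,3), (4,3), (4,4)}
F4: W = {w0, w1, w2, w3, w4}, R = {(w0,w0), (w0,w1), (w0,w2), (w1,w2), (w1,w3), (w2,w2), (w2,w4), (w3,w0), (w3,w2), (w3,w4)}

F1

Frame correspondent (Sahlqvist): \forall x \forall y (xRy \to \exists w (y = w \wedge x = w)) — i.e. a generalized confluence (Geach) condition.
F1: condition met.
F2: fails — 0R3 but 3 ≠ 0.
F3: fails — 1R2 but 2 ≠ 1.
F4: fails — w0Rw1 but w1 ≠ w0.
Valid on: F1.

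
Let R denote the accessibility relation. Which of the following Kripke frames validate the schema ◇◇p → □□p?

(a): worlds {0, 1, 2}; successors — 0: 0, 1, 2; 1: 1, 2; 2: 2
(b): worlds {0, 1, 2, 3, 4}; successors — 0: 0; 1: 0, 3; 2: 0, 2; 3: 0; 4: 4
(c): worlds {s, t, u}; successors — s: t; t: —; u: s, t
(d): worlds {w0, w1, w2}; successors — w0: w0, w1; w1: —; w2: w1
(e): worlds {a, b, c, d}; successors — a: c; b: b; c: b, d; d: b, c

(c)

The schema corresponds to a generalized confluence (Geach) condition: ∀x ∀y ∀z ((xR²y ∧ xR²z) → ∃w (y = w ∧ z = w)).
(a): fails — 0R²0, 0R²1 but 0 ≠ 1.
(b): fails — 2R²0, 2R²2 but 0 ≠ 2.
(c): ✓.
(d): fails — w0R²w0, w0R²w1 but w0 ≠ w1.
(e): fails — aR²b, aR²d but b ≠ d.
Valid on: (c).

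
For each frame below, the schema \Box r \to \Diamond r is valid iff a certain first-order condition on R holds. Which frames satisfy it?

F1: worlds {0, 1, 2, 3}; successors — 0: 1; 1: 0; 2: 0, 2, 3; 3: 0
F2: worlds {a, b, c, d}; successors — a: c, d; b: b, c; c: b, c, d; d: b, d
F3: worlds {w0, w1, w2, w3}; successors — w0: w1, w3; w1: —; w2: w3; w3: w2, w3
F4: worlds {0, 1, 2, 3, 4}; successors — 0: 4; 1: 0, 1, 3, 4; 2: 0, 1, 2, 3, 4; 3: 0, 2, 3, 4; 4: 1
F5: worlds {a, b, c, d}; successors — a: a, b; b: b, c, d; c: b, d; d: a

Frame correspondent (Sahlqvist): \forall x \exists y Rxy — i.e. seriality.
F1: holds.
F2: holds.
F3: fails — world w1 has no successor.
F4: holds.
F5: holds.
Valid on: F1, F2, F4, F5.

F1, F2, F4, F5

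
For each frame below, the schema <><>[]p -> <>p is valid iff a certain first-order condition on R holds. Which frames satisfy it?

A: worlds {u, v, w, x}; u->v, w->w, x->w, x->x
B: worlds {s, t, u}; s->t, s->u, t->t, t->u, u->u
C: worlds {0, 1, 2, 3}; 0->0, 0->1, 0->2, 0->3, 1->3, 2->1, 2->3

A, B

Frame correspondent (Sahlqvist): forall x forall y (x R^2 y -> exists w (yRw & xRw)) — i.e. a generalized confluence (Geach) condition.
A: condition met.
B: condition met.
C: fails — 0R²3 but no w with 3Rw and 0Rw.
Valid on: A, B.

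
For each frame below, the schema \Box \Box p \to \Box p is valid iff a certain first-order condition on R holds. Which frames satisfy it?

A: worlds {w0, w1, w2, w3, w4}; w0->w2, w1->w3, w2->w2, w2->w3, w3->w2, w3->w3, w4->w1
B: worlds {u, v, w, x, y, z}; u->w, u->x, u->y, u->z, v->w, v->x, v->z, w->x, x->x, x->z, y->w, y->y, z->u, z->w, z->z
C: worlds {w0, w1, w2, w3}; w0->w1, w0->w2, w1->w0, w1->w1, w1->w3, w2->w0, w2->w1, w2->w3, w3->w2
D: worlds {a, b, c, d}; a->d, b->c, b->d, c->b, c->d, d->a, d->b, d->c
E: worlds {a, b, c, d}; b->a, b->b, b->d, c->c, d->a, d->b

Frame correspondent (Sahlqvist): \forall x \forall y (Rxy \to \exists z (Rxz \wedge Rzy)) — i.e. density.
A: fails — Rw4w1 but no z with Rw4z and Rzw1.
B: ✓.
C: fails — Rw3w2 but no z with Rw3z and Rzw2.
D: fails — Rad but no z with Raz and Rzd.
E: ✓.

B, E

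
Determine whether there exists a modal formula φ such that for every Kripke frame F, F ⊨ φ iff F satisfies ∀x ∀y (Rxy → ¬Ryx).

Any modally definable frame class is closed under surjective bounded morphisms.
The 4-cycle (worlds a,b,c,d with a→b→c→d→a) is asymmetric. Mapping every world to a single reflexive point • is a surjective bounded morphism, and the reflexive point is not asymmetric (R•• but asymmetry requires ¬R••).
So the class is not modally definable.

No — not modally definable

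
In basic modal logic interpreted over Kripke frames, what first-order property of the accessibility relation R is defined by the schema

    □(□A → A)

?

This is the T□ axiom.
It corresponds to shift-reflexivity: ∀x ∀y (Rxy → Ryy).

Shift-reflexivity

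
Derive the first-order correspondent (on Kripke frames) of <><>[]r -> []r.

forall x forall y forall z ((x R^2 y & xRz) -> exists w (yRw & z = w))

This is a Sahlqvist (Geach-type) schema ◇^2□^1r → □^1◇^0r.
Minimal-valuation argument: fix x; take any y with xR^2y and any z with xR^1z. Set V(r) to the set of worlds R-reachable from y in exactly 1 step. Then □^1r holds at y, so the antecedent holds at x; validity forces ◇^0r at z, giving a w with zR^0w and yR^1w.
First-order correspondent: forall x forall y forall z ((x R^2 y & xRz) -> exists w (yRw & z = w)).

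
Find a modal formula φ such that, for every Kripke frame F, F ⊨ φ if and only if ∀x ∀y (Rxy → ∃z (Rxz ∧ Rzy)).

The condition is density. The C4 schema □□q → □q defines it.
Suppose □□q→□q is valid. Take Rxy and set V(q)={w : xR²w}. Then □□q at x, so □q at x, so q at y, i.e. ∃z(Rxz∧Rzy).

□□q → □q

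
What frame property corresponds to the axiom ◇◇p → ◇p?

transitivity: ∀x ∀y ∀z (Rxy ∧ Ryz → Rxz)

This schema is equivalent to the 4 axiom □p → □□p.
Its frame correspondent is transitivity — ∀x ∀y ∀z (Rxy ∧ Ryz → Rxz).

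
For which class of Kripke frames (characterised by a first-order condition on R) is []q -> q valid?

Suppose □q→q is valid. At any x set V(q)={w : Rxw}. Then □q holds at x, so q holds at x, i.e. Rxx.
Conversely, on a frame with reflexivity the schema holds at every world under every valuation.
So the correspondent is reflexivity.

Reflexivity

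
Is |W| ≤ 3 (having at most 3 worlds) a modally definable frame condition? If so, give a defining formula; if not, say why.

Not definable by any modal formula

Modal frame validity is preserved under disjoint unions.
Any modal formula valid on each of 4 disjoint one-world frames is valid on their disjoint union (validity is preserved under disjoint unions). Each one-world frame has |W|=1≤3, but the union has |W|=4.
So no modal formula (or set of formulas) defines exactly the |W|≤3 frames.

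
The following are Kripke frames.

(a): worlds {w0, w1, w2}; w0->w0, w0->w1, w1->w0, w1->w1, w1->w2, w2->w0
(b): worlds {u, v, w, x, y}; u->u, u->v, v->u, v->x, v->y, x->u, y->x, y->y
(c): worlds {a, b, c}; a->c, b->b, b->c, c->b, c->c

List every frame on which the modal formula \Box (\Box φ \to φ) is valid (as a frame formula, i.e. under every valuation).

(c)

This is the axiom for shift-reflexivity; its first-order frame correspondent is \forall x \forall y (Rxy \to Ryy).
(a): fails — Rw1w2 but not Rw2w2.
(b): fails — Ruv but not Rvv.
(c): ✓.
Valid on: (c).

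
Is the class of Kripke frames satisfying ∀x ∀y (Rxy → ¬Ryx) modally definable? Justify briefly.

If a class were modally definable it would be closed under surjective bounded morphisms (Goldblatt–Thomason).
The 4-cycle (worlds s,t,u,v with s→t→u→v→s) is asymmetric. Mapping every world to a single reflexive point • is a surjective bounded morphism, and the reflexive point is not asymmetric (R•• but asymmetry requires ¬R••).
So the class is not modally definable.

No — not modally definable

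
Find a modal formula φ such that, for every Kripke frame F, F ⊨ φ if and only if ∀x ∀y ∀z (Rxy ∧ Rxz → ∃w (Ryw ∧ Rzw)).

◇□q → □◇q

The condition is convergence. The .2 schema ◇□q → □◇q defines it.
Suppose ◇□q→□◇q is valid. Take Rxy, Rxz and set V(q)={w : Ryw}. Then □q at y so ◇□q at x, so □◇q at x, so ◇q at z, giving w with Rzw and Ryw.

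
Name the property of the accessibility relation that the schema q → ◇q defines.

This is frame-equivalent to □q → q (substitute ¬q for q and contrapose).
Suppose □q→q is valid. At any x set V(q)={w : Rxw}. Then □q holds at x, so q holds at x, i.e. Rxx.

Reflexivity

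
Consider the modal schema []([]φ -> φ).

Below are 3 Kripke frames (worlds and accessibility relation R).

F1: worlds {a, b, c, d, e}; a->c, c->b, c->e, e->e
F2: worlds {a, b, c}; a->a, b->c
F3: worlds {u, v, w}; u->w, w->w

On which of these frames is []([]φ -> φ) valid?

F3

The schema corresponds to shift-reflexivity: forall x forall y (Rxy -> Ryy).
F1: fails — Rac but not Rcc.
F2: fails — Rbc but not Rcc.
F3: ✓.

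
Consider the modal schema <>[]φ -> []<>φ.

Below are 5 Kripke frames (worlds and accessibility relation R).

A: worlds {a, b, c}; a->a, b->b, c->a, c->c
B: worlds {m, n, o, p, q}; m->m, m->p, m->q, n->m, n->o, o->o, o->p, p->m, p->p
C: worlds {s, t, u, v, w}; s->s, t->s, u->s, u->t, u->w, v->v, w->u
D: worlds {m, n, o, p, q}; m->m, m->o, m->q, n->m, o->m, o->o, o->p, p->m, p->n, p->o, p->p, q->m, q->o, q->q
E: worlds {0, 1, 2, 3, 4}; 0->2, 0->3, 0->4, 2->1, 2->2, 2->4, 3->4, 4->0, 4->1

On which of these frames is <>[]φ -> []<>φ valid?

This is the axiom for convergence; its first-order frame correspondent is forall x forall y forall z (Rxy & Rxz -> exists w (Ryw & Rzw)).
A: holds.
B: fails — Rmq and Rmq but q and q have no common successor.
C: fails — Ruw and Rut but w and t have no common successor.
D: holds.
E: fails — R04 and R03 but 4 and 3 have no common successor.

A, D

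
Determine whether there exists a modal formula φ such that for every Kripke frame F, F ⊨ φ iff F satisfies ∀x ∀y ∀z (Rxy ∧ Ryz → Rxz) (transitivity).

Yes, by □p → □□p

This is a Sahlqvist condition; the 4 axiom □p → □□p defines it.
Suppose □p→□□p is valid. Take Rxy, Ryz and set V(p)={w : Rxw}. Then □p at x, so □□p at x, so □p at y, so p at z, i.e. Rxz.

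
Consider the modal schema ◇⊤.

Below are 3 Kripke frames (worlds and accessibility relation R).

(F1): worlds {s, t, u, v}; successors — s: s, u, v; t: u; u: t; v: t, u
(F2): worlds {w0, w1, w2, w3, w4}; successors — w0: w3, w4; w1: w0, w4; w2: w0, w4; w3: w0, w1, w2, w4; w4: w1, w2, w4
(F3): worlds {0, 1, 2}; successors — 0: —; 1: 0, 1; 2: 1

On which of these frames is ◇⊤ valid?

(F1), (F2)

This is the axiom for seriality; its first-order frame correspondent is ∀x ∃y Rxy.
(F1): satisfies the condition.
(F2): satisfies the condition.
(F3): fails — world 0 has no successor.
Valid on: (F1), (F2).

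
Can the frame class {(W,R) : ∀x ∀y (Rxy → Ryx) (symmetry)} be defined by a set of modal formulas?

Yes: it is symmetry, defined by the B schema r → □◇r.
Suppose r→□◇r is valid. Take Rxy and set V(r)={x}. Then r at x, so □◇r at x, so ◇r at y, so some z with Ryz has r; z=x, i.e. Ryx.

Yes, by r → □◇r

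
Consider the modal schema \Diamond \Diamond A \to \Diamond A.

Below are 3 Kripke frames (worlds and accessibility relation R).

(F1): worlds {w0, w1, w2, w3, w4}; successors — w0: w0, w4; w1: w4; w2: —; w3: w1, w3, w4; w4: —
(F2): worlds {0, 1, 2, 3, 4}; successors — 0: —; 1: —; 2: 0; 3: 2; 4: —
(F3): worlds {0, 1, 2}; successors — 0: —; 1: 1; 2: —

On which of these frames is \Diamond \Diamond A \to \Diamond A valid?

This is the axiom for transitivity; its first-order frame correspondent is \forall x \forall y \forall z (Rxy \wedge Ryz \to Rxz).
(F1): ✓.
(F2): fails — R32 and R20 but not R30.
(F3): ✓.

(F1), (F3)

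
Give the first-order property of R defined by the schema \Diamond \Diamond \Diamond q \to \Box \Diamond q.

\forall x \forall y \forall z ((x R^3 y \wedge xRz) \to \exists w (y = w \wedge zRw))

This is a Sahlqvist (Geach-type) schema ◇^3□^0q → □^1◇^1q.
First-order correspondent: \forall x \forall y \forall z ((x R^3 y \wedge xRz) \to \exists w (y = w \wedge zRw)).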